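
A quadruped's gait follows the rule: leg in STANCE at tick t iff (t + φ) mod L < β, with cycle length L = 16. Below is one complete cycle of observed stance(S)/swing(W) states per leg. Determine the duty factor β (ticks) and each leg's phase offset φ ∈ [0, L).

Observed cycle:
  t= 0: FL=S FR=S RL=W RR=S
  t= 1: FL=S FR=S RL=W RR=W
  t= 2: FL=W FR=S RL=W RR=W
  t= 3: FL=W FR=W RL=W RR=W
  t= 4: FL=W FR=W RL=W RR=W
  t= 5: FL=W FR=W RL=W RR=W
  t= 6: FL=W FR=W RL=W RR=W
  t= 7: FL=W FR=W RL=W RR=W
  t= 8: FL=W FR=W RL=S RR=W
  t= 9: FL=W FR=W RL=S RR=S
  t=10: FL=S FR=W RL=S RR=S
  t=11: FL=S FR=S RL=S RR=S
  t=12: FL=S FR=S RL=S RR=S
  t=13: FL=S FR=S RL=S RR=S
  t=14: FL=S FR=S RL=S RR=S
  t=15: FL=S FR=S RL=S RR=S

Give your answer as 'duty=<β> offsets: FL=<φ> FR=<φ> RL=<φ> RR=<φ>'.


duty β = stance ticks per leg = 8
FL: stance ticks = 8; W→S at t=10 → φ=6
FR: stance ticks = 8; W→S at t=11 → φ=5
RL: stance ticks = 8; W→S at t=8 → φ=8
RR: stance ticks = 8; W→S at t=9 → φ=7

duty=8 offsets: FL=6 FR=5 RL=8 RR=7


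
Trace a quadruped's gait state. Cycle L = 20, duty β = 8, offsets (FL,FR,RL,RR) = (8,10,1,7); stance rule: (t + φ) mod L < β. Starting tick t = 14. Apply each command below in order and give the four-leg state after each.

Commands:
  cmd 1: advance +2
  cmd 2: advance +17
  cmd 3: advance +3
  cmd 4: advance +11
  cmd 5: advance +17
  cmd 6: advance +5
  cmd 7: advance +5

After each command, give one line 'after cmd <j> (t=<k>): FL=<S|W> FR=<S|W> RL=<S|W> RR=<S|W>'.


after cmd 1 (t=16): FL=S FR=S RL=W RR=S
after cmd 2 (t=33): FL=S FR=S RL=W RR=S
after cmd 3 (t=36): FL=S FR=S RL=W RR=S
after cmd 4 (t=47): FL=W FR=W RL=W RR=W
after cmd 5 (t=64): FL=W FR=W RL=S RR=W
after cmd 6 (t=69): FL=W FR=W RL=W RR=W
after cmd 7 (t=74): FL=S FR=S RL=W RR=S

start t=14: FL=S FR=S RL=W RR=S
cmd 1: advance +2 → t=16, phase=(4,6,17,3) → FL=S FR=S RL=W RR=S
cmd 2: advance +17 → t=33, phase=(1,3,14,0) → FL=S FR=S RL=W RR=S
cmd 3: advance +3 → t=36, phase=(4,6,17,3) → FL=S FR=S RL=W RR=S
cmd 4: advance +11 → t=47, phase=(15,17,8,14) → FL=W FR=W RL=W RR=W
cmd 5: advance +17 → t=64, phase=(12,14,5,11) → FL=W FR=W RL=S RR=W
cmd 6: advance +5 → t=69, phase=(17,19,10,16) → FL=W FR=W RL=W RR=W
cmd 7: advance +5 → t=74, phase=(2,4,15,1) → FL=S FR=S RL=W RR=S


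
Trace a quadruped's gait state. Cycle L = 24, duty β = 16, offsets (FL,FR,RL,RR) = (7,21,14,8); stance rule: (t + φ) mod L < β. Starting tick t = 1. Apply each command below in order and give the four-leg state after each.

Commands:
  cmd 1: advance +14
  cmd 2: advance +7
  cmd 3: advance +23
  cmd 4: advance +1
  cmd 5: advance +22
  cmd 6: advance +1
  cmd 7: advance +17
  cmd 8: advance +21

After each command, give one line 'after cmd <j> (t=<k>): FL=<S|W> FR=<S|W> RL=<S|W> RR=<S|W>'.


start t=1: FL=S FR=W RL=S RR=S
cmd 1: advance +14 → t=15, phase=(22,12,5,23) → FL=W FR=S RL=S RR=W
cmd 2: advance +7 → t=22, phase=(5,19,12,6) → FL=S FR=W RL=S RR=S
cmd 3: advance +23 → t=45, phase=(4,18,11,5) → FL=S FR=W RL=S RR=S
cmd 4: advance +1 → t=46, phase=(5,19,12,6) → FL=S FR=W RL=S RR=S
cmd 5: advance +22 → t=68, phase=(3,17,10,4) → FL=S FR=W RL=S RR=S
cmd 6: advance +1 → t=69, phase=(4,18,11,5) → FL=S FR=W RL=S RR=S
cmd 7: advance +17 → t=86, phase=(21,11,4,22) → FL=W FR=S RL=S RR=W
cmd 8: advance +21 → t=107, phase=(18,8,1,19) → FL=W FR=S RL=S RR=W

after cmd 1 (t=15): FL=W FR=S RL=S RR=W
after cmd 2 (t=22): FL=S FR=W RL=S RR=S
after cmd 3 (t=45): FL=S FR=W RL=S RR=S
after cmd 4 (t=46): FL=S FR=W RL=S RR=S
after cmd 5 (t=68): FL=S FR=W RL=S RR=S
after cmd 6 (t=69): FL=S FR=W RL=S RR=S
after cmd 7 (t=86): FL=W FR=S RL=S RR=W
after cmd 8 (t=107): FL=W FR=S RL=S RR=W


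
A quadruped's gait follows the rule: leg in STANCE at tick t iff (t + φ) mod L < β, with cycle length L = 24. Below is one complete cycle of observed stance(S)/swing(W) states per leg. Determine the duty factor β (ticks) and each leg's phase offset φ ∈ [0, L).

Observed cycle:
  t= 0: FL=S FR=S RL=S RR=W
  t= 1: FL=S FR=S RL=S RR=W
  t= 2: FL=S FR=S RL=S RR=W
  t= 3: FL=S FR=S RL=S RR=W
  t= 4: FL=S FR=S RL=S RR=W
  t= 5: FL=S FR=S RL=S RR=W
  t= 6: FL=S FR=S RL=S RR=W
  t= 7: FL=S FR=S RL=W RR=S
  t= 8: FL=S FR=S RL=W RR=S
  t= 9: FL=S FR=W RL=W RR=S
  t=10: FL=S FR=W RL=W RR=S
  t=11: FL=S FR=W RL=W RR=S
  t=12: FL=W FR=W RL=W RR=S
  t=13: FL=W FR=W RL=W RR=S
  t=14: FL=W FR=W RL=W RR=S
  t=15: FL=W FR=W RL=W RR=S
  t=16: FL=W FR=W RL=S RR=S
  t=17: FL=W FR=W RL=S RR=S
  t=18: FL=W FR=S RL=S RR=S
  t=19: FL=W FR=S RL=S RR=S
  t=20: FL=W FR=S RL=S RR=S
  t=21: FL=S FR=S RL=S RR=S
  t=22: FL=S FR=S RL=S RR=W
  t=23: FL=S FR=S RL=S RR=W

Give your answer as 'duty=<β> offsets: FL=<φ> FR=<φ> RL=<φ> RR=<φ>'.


duty=15 offsets: FL=3 FR=6 RL=8 RR=17

duty β = stance ticks per leg = 15
FL: stance ticks = 15; W→S at t=21 → φ=3
FR: stance ticks = 15; W→S at t=18 → φ=6
RL: stance ticks = 15; W→S at t=16 → φ=8
RR: stance ticks = 15; W→S at t=7 → φ=17


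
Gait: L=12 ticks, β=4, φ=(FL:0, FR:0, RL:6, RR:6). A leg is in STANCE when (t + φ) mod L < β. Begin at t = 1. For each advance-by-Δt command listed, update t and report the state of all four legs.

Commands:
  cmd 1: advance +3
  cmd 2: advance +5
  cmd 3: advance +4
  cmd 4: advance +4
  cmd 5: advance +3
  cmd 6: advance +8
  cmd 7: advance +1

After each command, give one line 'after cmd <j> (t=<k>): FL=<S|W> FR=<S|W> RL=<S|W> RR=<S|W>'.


start t=1: FL=S FR=S RL=W RR=W
cmd 1: advance +3 → t=4, phase=(4,4,10,10) → FL=W FR=W RL=W RR=W
cmd 2: advance +5 → t=9, phase=(9,9,3,3) → FL=W FR=W RL=S RR=S
cmd 3: advance +4 → t=13, phase=(1,1,7,7) → FL=S FR=S RL=W RR=W
cmd 4: advance +4 → t=17, phase=(5,5,11,11) → FL=W FR=W RL=W RR=W
cmd 5: advance +3 → t=20, phase=(8,8,2,2) → FL=W FR=W RL=S RR=S
cmd 6: advance +8 → t=28, phase=(4,4,10,10) → FL=W FR=W RL=W RR=W
cmd 7: advance +1 → t=29, phase=(5,5,11,11) → FL=W FR=W RL=W RR=W

after cmd 1 (t=4): FL=W FR=W RL=W RR=W
after cmd 2 (t=9): FL=W FR=W RL=S RR=S
after cmd 3 (t=13): FL=S FR=S RL=W RR=W
after cmd 4 (t=17): FL=W FR=W RL=W RR=W
after cmd 5 (t=20): FL=W FR=W RL=S RR=S
after cmd 6 (t=28): FL=W FR=W RL=W RR=W
after cmd 7 (t=29): FL=W FR=W RL=W RR=W


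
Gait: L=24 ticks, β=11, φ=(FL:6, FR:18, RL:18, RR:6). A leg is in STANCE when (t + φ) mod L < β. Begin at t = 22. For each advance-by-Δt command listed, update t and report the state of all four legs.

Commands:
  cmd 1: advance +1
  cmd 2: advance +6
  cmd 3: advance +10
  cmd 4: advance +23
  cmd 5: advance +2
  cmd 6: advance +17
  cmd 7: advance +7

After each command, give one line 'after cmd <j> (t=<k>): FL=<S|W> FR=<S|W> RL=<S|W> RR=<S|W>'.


start t=22: FL=S FR=W RL=W RR=S
cmd 1: advance +1 → t=23, phase=(5,17,17,5) → FL=S FR=W RL=W RR=S
cmd 2: advance +6 → t=29, phase=(11,23,23,11) → FL=W FR=W RL=W RR=W
cmd 3: advance +10 → t=39, phase=(21,9,9,21) → FL=W FR=S RL=S RR=W
cmd 4: advance +23 → t=62, phase=(20,8,8,20) → FL=W FR=S RL=S RR=W
cmd 5: advance +2 → t=64, phase=(22,10,10,22) → FL=W FR=S RL=S RR=W
cmd 6: advance +17 → t=81, phase=(15,3,3,15) → FL=W FR=S RL=S RR=W
cmd 7: advance +7 → t=88, phase=(22,10,10,22) → FL=W FR=S RL=S RR=W

after cmd 1 (t=23): FL=S FR=W RL=W RR=S
after cmd 2 (t=29): FL=W FR=W RL=W RR=W
after cmd 3 (t=39): FL=W FR=S RL=S RR=W
after cmd 4 (t=62): FL=W FR=S RL=S RR=W
after cmd 5 (t=64): FL=W FR=S RL=S RR=W
after cmd 6 (t=81): FL=W FR=S RL=S RR=W
after cmd 7 (t=88): FL=W FR=S RL=S RR=W


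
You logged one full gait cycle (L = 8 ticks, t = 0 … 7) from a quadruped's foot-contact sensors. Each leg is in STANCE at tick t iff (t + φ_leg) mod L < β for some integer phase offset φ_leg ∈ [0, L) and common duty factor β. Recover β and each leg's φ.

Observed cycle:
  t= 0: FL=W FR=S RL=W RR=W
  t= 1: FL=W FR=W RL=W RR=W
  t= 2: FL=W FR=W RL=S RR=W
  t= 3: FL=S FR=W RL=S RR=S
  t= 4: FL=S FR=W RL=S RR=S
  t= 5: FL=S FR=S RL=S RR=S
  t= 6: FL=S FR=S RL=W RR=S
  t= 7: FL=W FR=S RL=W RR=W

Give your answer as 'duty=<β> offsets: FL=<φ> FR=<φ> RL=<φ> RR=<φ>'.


duty β = stance ticks per leg = 4
FL: stance ticks = 4; W→S at t=3 → φ=5
FR: stance ticks = 4; W→S at t=5 → φ=3
RL: stance ticks = 4; W→S at t=2 → φ=6
RR: stance ticks = 4; W→S at t=3 → φ=5

duty=4 offsets: FL=5 FR=3 RL=6 RR=5


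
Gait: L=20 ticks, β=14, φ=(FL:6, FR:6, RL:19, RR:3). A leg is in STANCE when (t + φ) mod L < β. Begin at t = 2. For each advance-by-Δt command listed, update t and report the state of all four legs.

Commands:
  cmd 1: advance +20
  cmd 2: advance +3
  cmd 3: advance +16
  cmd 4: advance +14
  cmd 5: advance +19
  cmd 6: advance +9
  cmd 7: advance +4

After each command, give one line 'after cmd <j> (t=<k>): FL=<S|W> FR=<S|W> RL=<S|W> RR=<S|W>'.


after cmd 1 (t=22): FL=S FR=S RL=S RR=S
after cmd 2 (t=25): FL=S FR=S RL=S RR=S
after cmd 3 (t=41): FL=S FR=S RL=S RR=S
after cmd 4 (t=55): FL=S FR=S RL=W RR=W
after cmd 5 (t=74): FL=S FR=S RL=S RR=W
after cmd 6 (t=83): FL=S FR=S RL=S RR=S
after cmd 7 (t=87): FL=S FR=S RL=S RR=S

start t=2: FL=S FR=S RL=S RR=S
cmd 1: advance +20 → t=22, phase=(8,8,1,5) → FL=S FR=S RL=S RR=S
cmd 2: advance +3 → t=25, phase=(11,11,4,8) → FL=S FR=S RL=S RR=S
cmd 3: advance +16 → t=41, phase=(7,7,0,4) → FL=S FR=S RL=S RR=S
cmd 4: advance +14 → t=55, phase=(1,1,14,18) → FL=S FR=S RL=W RR=W
cmd 5: advance +19 → t=74, phase=(0,0,13,17) → FL=S FR=S RL=S RR=W
cmd 6: advance +9 → t=83, phase=(9,9,2,6) → FL=S FR=S RL=S RR=S
cmd 7: advance +4 → t=87, phase=(13,13,6,10) → FL=S FR=S RL=S RR=S


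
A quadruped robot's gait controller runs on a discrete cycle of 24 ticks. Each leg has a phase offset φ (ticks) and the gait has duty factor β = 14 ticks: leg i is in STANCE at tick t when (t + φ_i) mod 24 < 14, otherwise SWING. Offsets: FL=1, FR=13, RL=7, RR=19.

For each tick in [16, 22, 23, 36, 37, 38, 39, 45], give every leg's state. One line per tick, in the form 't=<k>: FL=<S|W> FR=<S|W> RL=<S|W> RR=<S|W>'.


t=16: FL=W FR=S RL=W RR=S
t=22: FL=W FR=S RL=S RR=W
t=23: FL=S FR=S RL=S RR=W
t=36: FL=S FR=S RL=W RR=S
t=37: FL=W FR=S RL=W RR=S
t=38: FL=W FR=S RL=W RR=S
t=39: FL=W FR=S RL=W RR=S
t=45: FL=W FR=S RL=S RR=W

t=16: phase=(17,5,23,11) vs β=14 → FL=W FR=S RL=W RR=S
t=22: phase=(23,11,5,17) vs β=14 → FL=W FR=S RL=S RR=W
t=23: phase=(0,12,6,18) vs β=14 → FL=S FR=S RL=S RR=W
t=36: phase=(13,1,19,7) vs β=14 → FL=S FR=S RL=W RR=S
t=37: phase=(14,2,20,8) vs β=14 → FL=W FR=S RL=W RR=S
t=38: phase=(15,3,21,9) vs β=14 → FL=W FR=S RL=W RR=S
t=39: phase=(16,4,22,10) vs β=14 → FL=W FR=S RL=W RR=S
t=45: phase=(22,10,4,16) vs β=14 → FL=W FR=S RL=S RR=W


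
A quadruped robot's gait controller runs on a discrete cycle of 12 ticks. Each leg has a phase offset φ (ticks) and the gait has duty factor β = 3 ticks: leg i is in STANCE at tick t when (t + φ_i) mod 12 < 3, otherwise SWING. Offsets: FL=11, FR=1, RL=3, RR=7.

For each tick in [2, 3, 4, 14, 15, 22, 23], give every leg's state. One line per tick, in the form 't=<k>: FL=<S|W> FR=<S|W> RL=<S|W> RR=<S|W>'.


t=2: FL=S FR=W RL=W RR=W
t=3: FL=S FR=W RL=W RR=W
t=4: FL=W FR=W RL=W RR=W
t=14: FL=S FR=W RL=W RR=W
t=15: FL=S FR=W RL=W RR=W
t=22: FL=W FR=W RL=S RR=W
t=23: FL=W FR=S RL=S RR=W

t=2: phase=(1,3,5,9) vs β=3 → FL=S FR=W RL=W RR=W
t=3: phase=(2,4,6,10) vs β=3 → FL=S FR=W RL=W RR=W
t=4: phase=(3,5,7,11) vs β=3 → FL=W FR=W RL=W RR=W
t=14: phase=(1,3,5,9) vs β=3 → FL=S FR=W RL=W RR=W
t=15: phase=(2,4,6,10) vs β=3 → FL=S FR=W RL=W RR=W
t=22: phase=(9,11,1,5) vs β=3 → FL=W FR=W RL=S RR=W
t=23: phase=(10,0,2,6) vs β=3 → FL=W FR=S RL=S RR=W


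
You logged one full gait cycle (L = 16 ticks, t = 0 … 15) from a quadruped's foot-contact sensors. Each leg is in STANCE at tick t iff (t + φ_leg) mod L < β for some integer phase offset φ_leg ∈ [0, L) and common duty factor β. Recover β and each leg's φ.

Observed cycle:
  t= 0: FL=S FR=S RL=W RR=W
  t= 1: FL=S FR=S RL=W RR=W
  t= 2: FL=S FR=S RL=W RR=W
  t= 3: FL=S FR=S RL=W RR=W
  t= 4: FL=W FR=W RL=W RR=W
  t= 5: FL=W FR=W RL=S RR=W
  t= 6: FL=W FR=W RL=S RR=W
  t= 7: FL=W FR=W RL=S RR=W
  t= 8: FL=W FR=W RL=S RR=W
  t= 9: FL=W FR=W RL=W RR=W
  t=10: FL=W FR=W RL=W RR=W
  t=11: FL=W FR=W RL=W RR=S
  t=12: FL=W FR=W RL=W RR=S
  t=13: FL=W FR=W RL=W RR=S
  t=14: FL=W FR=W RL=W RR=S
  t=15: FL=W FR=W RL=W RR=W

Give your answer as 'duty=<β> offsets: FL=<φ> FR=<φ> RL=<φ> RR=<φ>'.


duty β = stance ticks per leg = 4
FL: stance ticks = 4; W→S at t=0 → φ=0
FR: stance ticks = 4; W→S at t=0 → φ=0
RL: stance ticks = 4; W→S at t=5 → φ=11
RR: stance ticks = 4; W→S at t=11 → φ=5

duty=4 offsets: FL=0 FR=0 RL=11 RR=5


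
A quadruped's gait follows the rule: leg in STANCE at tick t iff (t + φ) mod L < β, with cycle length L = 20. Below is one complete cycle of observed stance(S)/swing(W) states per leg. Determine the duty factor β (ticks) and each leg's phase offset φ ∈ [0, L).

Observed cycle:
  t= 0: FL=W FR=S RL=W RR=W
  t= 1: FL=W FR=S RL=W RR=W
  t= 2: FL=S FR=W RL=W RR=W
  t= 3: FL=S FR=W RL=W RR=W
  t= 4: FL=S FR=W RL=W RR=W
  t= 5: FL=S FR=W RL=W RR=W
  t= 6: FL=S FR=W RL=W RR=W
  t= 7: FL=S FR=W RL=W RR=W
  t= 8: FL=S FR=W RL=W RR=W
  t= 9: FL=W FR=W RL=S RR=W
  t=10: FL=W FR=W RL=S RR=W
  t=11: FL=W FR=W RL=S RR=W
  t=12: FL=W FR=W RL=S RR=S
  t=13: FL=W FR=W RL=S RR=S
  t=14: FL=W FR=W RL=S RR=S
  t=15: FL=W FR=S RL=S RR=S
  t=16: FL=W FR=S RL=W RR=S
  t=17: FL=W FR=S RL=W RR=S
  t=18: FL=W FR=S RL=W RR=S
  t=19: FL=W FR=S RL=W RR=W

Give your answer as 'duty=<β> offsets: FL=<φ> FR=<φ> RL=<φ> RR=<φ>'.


duty=7 offsets: FL=18 FR=5 RL=11 RR=8

duty β = stance ticks per leg = 7
FL: stance ticks = 7; W→S at t=2 → φ=18
FR: stance ticks = 7; W→S at t=15 → φ=5
RL: stance ticks = 7; W→S at t=9 → φ=11
RR: stance ticks = 7; W→S at t=12 → φ=8


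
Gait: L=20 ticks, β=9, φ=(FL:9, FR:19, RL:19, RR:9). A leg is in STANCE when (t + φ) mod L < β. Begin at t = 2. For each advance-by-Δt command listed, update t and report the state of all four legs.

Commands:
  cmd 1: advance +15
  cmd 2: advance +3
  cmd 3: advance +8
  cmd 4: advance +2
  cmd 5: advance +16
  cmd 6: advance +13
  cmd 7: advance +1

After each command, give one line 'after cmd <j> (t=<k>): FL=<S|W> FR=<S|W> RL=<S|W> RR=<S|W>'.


after cmd 1 (t=17): FL=S FR=W RL=W RR=S
after cmd 2 (t=20): FL=W FR=W RL=W RR=W
after cmd 3 (t=28): FL=W FR=S RL=S RR=W
after cmd 4 (t=30): FL=W FR=W RL=W RR=W
after cmd 5 (t=46): FL=W FR=S RL=S RR=W
after cmd 6 (t=59): FL=S FR=W RL=W RR=S
after cmd 7 (t=60): FL=W FR=W RL=W RR=W

start t=2: FL=W FR=S RL=S RR=W
cmd 1: advance +15 → t=17, phase=(6,16,16,6) → FL=S FR=W RL=W RR=S
cmd 2: advance +3 → t=20, phase=(9,19,19,9) → FL=W FR=W RL=W RR=W
cmd 3: advance +8 → t=28, phase=(17,7,7,17) → FL=W FR=S RL=S RR=W
cmd 4: advance +2 → t=30, phase=(19,9,9,19) → FL=W FR=W RL=W RR=W
cmd 5: advance +16 → t=46, phase=(15,5,5,15) → FL=W FR=S RL=S RR=W
cmd 6: advance +13 → t=59, phase=(8,18,18,8) → FL=S FR=W RL=W RR=S
cmd 7: advance +1 → t=60, phase=(9,19,19,9) → FL=W FR=W RL=W RR=W


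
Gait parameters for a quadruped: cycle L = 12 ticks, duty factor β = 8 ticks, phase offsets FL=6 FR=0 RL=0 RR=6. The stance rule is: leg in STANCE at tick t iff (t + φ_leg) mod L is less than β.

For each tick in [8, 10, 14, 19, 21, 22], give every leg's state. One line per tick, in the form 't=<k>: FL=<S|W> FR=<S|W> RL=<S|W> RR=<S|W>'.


t=8: phase=(2,8,8,2) vs β=8 → FL=S FR=W RL=W RR=S
t=10: phase=(4,10,10,4) vs β=8 → FL=S FR=W RL=W RR=S
t=14: phase=(8,2,2,8) vs β=8 → FL=W FR=S RL=S RR=W
t=19: phase=(1,7,7,1) vs β=8 → FL=S FR=S RL=S RR=S
t=21: phase=(3,9,9,3) vs β=8 → FL=S FR=W RL=W RR=S
t=22: phase=(4,10,10,4) vs β=8 → FL=S FR=W RL=W RR=S

t=8: FL=S FR=W RL=W RR=S
t=10: FL=S FR=W RL=W RR=S
t=14: FL=W FR=S RL=S RR=W
t=19: FL=S FR=S RL=S RR=S
t=21: FL=S FR=W RL=W RR=S
t=22: FL=S FR=W RL=W RR=S


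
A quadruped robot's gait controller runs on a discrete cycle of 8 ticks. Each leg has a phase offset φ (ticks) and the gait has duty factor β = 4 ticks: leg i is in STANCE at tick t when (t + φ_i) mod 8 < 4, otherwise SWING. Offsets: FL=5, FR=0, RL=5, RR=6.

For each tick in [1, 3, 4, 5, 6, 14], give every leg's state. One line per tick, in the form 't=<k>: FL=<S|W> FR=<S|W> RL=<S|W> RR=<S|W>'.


t=1: phase=(6,1,6,7) vs β=4 → FL=W FR=S RL=W RR=W
t=3: phase=(0,3,0,1) vs β=4 → FL=S FR=S RL=S RR=S
t=4: phase=(1,4,1,2) vs β=4 → FL=S FR=W RL=S RR=S
t=5: phase=(2,5,2,3) vs β=4 → FL=S FR=W RL=S RR=S
t=6: phase=(3,6,3,4) vs β=4 → FL=S FR=W RL=S RR=W
t=14: phase=(3,6,3,4) vs β=4 → FL=S FR=W RL=S RR=W

t=1: FL=W FR=S RL=W RR=W
t=3: FL=S FR=S RL=S RR=S
t=4: FL=S FR=W RL=S RR=S
t=5: FL=S FR=W RL=S RR=S
t=6: FL=S FR=W RL=S RR=W
t=14: FL=S FR=W RL=S RR=W


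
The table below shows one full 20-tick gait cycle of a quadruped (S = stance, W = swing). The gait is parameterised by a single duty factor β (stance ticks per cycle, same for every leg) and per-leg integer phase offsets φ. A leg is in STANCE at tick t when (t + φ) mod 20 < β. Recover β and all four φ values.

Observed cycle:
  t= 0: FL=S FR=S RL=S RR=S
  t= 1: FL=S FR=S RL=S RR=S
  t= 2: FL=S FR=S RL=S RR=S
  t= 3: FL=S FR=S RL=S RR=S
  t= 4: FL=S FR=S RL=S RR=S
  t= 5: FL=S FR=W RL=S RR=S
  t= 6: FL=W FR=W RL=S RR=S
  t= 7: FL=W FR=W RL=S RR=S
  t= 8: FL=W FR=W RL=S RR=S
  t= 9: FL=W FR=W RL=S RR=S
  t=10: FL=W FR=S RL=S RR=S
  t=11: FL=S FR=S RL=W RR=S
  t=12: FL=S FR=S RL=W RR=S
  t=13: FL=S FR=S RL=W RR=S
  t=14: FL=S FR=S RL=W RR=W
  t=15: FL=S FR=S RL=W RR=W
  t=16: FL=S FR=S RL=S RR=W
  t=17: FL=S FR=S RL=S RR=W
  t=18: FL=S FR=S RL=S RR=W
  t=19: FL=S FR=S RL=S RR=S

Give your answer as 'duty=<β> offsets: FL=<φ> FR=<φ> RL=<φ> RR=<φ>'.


duty β = stance ticks per leg = 15
FL: stance ticks = 15; W→S at t=11 → φ=9
FR: stance ticks = 15; W→S at t=10 → φ=10
RL: stance ticks = 15; W→S at t=16 → φ=4
RR: stance ticks = 15; W→S at t=19 → φ=1

duty=15 offsets: FL=9 FR=10 RL=4 RR=1


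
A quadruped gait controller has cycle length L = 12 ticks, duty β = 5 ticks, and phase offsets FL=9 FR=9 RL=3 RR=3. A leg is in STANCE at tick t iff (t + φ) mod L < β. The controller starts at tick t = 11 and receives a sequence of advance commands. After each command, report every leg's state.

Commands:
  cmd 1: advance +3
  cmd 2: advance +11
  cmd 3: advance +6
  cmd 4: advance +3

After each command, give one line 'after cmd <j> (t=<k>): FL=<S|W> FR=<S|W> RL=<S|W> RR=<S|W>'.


after cmd 1 (t=14): FL=W FR=W RL=W RR=W
after cmd 2 (t=25): FL=W FR=W RL=S RR=S
after cmd 3 (t=31): FL=S FR=S RL=W RR=W
after cmd 4 (t=34): FL=W FR=W RL=S RR=S

start t=11: FL=W FR=W RL=S RR=S
cmd 1: advance +3 → t=14, phase=(11,11,5,5) → FL=W FR=W RL=W RR=W
cmd 2: advance +11 → t=25, phase=(10,10,4,4) → FL=W FR=W RL=S RR=S
cmd 3: advance +6 → t=31, phase=(4,4,10,10) → FL=S FR=S RL=W RR=W
cmd 4: advance +3 → t=34, phase=(7,7,1,1) → FL=W FR=W RL=S RR=S


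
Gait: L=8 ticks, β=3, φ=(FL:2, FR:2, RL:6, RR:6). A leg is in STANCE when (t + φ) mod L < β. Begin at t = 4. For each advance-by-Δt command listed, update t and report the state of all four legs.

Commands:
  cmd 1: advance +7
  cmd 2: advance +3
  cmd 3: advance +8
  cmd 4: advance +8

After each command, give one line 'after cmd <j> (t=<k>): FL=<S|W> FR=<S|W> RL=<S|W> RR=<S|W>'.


start t=4: FL=W FR=W RL=S RR=S
cmd 1: advance +7 → t=11, phase=(5,5,1,1) → FL=W FR=W RL=S RR=S
cmd 2: advance +3 → t=14, phase=(0,0,4,4) → FL=S FR=S RL=W RR=W
cmd 3: advance +8 → t=22, phase=(0,0,4,4) → FL=S FR=S RL=W RR=W
cmd 4: advance +8 → t=30, phase=(0,0,4,4) → FL=S FR=S RL=W RR=W

after cmd 1 (t=11): FL=W FR=W RL=S RR=S
after cmd 2 (t=14): FL=S FR=S RL=W RR=W
after cmd 3 (t=22): FL=S FR=S RL=W RR=W
after cmd 4 (t=30): FL=S FR=S RL=W RR=W


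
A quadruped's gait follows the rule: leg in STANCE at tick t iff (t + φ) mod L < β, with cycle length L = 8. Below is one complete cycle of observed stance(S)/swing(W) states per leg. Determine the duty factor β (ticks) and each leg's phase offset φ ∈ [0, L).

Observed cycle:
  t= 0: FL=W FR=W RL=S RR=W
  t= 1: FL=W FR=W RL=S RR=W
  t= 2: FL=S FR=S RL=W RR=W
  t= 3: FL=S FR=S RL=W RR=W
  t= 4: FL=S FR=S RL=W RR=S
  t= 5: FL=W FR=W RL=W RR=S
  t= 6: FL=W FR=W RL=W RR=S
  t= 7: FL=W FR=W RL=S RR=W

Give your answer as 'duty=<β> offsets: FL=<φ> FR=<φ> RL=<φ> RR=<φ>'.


duty β = stance ticks per leg = 3
FL: stance ticks = 3; W→S at t=2 → φ=6
FR: stance ticks = 3; W→S at t=2 → φ=6
RL: stance ticks = 3; W→S at t=7 → φ=1
RR: stance ticks = 3; W→S at t=4 → φ=4

duty=3 offsets: FL=6 FR=6 RL=1 RR=4


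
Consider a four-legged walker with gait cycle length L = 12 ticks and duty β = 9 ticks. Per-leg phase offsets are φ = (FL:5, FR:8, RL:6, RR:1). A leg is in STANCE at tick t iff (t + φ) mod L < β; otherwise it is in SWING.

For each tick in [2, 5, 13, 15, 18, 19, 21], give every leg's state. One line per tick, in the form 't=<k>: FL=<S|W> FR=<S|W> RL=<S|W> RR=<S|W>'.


t=2: phase=(7,10,8,3) vs β=9 → FL=S FR=W RL=S RR=S
t=5: phase=(10,1,11,6) vs β=9 → FL=W FR=S RL=W RR=S
t=13: phase=(6,9,7,2) vs β=9 → FL=S FR=W RL=S RR=S
t=15: phase=(8,11,9,4) vs β=9 → FL=S FR=W RL=W RR=S
t=18: phase=(11,2,0,7) vs β=9 → FL=W FR=S RL=S RR=S
t=19: phase=(0,3,1,8) vs β=9 → FL=S FR=S RL=S RR=S
t=21: phase=(2,5,3,10) vs β=9 → FL=S FR=S RL=S RR=W

t=2: FL=S FR=W RL=S RR=S
t=5: FL=W FR=S RL=W RR=S
t=13: FL=S FR=W RL=S RR=S
t=15: FL=S FR=W RL=W RR=S
t=18: FL=W FR=S RL=S RR=S
t=19: FL=S FR=S RL=S RR=S
t=21: FL=S FR=S RL=S RR=W


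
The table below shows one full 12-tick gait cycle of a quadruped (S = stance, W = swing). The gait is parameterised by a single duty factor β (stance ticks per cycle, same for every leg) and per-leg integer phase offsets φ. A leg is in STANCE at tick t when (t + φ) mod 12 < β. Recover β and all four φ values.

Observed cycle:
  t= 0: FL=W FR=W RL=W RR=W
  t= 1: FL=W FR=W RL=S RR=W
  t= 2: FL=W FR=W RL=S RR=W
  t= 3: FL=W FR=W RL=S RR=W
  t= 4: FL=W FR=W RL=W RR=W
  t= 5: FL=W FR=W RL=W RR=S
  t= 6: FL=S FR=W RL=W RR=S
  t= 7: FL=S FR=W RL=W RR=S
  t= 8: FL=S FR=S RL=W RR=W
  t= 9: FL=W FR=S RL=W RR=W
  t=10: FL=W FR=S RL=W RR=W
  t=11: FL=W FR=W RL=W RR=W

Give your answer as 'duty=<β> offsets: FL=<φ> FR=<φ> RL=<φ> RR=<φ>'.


duty β = stance ticks per leg = 3
FL: stance ticks = 3; W→S at t=6 → φ=6
FR: stance ticks = 3; W→S at t=8 → φ=4
RL: stance ticks = 3; W→S at t=1 → φ=11
RR: stance ticks = 3; W→S at t=5 → φ=7

duty=3 offsets: FL=6 FR=4 RL=11 RR=7


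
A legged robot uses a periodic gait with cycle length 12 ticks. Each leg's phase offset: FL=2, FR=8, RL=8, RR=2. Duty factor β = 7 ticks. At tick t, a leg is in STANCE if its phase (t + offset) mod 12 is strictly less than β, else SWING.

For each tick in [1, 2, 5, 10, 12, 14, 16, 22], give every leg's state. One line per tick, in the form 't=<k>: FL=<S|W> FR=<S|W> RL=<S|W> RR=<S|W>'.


t=1: phase=(3,9,9,3) vs β=7 → FL=S FR=W RL=W RR=S
t=2: phase=(4,10,10,4) vs β=7 → FL=S FR=W RL=W RR=S
t=5: phase=(7,1,1,7) vs β=7 → FL=W FR=S RL=S RR=W
t=10: phase=(0,6,6,0) vs β=7 → FL=S FR=S RL=S RR=S
t=12: phase=(2,8,8,2) vs β=7 → FL=S FR=W RL=W RR=S
t=14: phase=(4,10,10,4) vs β=7 → FL=S FR=W RL=W RR=S
t=16: phase=(6,0,0,6) vs β=7 → FL=S FR=S RL=S RR=S
t=22: phase=(0,6,6,0) vs β=7 → FL=S FR=S RL=S RR=S

t=1: FL=S FR=W RL=W RR=S
t=2: FL=S FR=W RL=W RR=S
t=5: FL=W FR=S RL=S RR=W
t=10: FL=S FR=S RL=S RR=S
t=12: FL=S FR=W RL=W RR=S
t=14: FL=S FR=W RL=W RR=S
t=16: FL=S FR=S RL=S RR=S
t=22: FL=S FR=S RL=S RR=S


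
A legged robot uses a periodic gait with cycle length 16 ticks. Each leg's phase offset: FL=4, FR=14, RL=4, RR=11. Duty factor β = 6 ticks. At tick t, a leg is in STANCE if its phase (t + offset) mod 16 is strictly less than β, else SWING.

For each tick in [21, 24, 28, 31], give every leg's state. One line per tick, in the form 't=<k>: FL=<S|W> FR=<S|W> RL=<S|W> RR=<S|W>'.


t=21: FL=W FR=S RL=W RR=S
t=24: FL=W FR=W RL=W RR=S
t=28: FL=S FR=W RL=S RR=W
t=31: FL=S FR=W RL=S RR=W

t=21: phase=(9,3,9,0) vs β=6 → FL=W FR=S RL=W RR=S
t=24: phase=(12,6,12,3) vs β=6 → FL=W FR=W RL=W RR=S
t=28: phase=(0,10,0,7) vs β=6 → FL=S FR=W RL=S RR=W
t=31: phase=(3,13,3,10) vs β=6 → FL=S FR=W RL=S RR=W


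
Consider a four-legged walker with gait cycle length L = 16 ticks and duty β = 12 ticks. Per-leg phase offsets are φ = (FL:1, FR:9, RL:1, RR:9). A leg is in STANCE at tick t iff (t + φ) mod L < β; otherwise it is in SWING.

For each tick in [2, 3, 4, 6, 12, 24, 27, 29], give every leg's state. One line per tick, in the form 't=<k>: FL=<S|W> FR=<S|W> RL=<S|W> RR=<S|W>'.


t=2: phase=(3,11,3,11) vs β=12 → FL=S FR=S RL=S RR=S
t=3: phase=(4,12,4,12) vs β=12 → FL=S FR=W RL=S RR=W
t=4: phase=(5,13,5,13) vs β=12 → FL=S FR=W RL=S RR=W
t=6: phase=(7,15,7,15) vs β=12 → FL=S FR=W RL=S RR=W
t=12: phase=(13,5,13,5) vs β=12 → FL=W FR=S RL=W RR=S
t=24: phase=(9,1,9,1) vs β=12 → FL=S FR=S RL=S RR=S
t=27: phase=(12,4,12,4) vs β=12 → FL=W FR=S RL=W RR=S
t=29: phase=(14,6,14,6) vs β=12 → FL=W FR=S RL=W RR=S

t=2: FL=S FR=S RL=S RR=S
t=3: FL=S FR=W RL=S RR=W
t=4: FL=S FR=W RL=S RR=W
t=6: FL=S FR=W RL=S RR=W
t=12: FL=W FR=S RL=W RR=S
t=24: FL=S FR=S RL=S RR=S
t=27: FL=W FR=S RL=W RR=S
t=29: FL=W FR=S RL=W RR=S


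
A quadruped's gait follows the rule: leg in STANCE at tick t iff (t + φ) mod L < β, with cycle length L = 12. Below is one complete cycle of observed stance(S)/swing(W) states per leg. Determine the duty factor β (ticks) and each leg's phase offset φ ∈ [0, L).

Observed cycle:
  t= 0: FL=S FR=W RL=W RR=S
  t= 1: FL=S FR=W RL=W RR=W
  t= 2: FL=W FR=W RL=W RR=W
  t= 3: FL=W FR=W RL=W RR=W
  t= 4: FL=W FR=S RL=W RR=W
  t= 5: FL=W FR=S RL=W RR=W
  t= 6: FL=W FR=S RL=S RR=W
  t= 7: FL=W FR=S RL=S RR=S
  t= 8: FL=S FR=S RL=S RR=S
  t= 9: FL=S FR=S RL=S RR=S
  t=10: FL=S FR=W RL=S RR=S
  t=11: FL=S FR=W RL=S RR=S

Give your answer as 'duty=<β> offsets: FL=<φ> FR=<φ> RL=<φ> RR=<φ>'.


duty=6 offsets: FL=4 FR=8 RL=6 RR=5

duty β = stance ticks per leg = 6
FL: stance ticks = 6; W→S at t=8 → φ=4
FR: stance ticks = 6; W→S at t=4 → φ=8
RL: stance ticks = 6; W→S at t=6 → φ=6
RR: stance ticks = 6; W→S at t=7 → φ=5


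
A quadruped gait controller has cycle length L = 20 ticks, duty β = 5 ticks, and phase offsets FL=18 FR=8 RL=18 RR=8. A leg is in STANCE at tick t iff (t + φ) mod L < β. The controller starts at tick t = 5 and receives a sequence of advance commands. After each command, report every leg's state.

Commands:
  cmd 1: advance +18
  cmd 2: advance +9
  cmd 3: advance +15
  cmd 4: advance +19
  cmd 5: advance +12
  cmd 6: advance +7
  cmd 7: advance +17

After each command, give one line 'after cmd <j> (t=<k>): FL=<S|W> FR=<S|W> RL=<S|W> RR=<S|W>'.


after cmd 1 (t=23): FL=S FR=W RL=S RR=W
after cmd 2 (t=32): FL=W FR=S RL=W RR=S
after cmd 3 (t=47): FL=W FR=W RL=W RR=W
after cmd 4 (t=66): FL=S FR=W RL=S RR=W
after cmd 5 (t=78): FL=W FR=W RL=W RR=W
after cmd 6 (t=85): FL=S FR=W RL=S RR=W
after cmd 7 (t=102): FL=S FR=W RL=S RR=W

start t=5: FL=S FR=W RL=S RR=W
cmd 1: advance +18 → t=23, phase=(1,11,1,11) → FL=S FR=W RL=S RR=W
cmd 2: advance +9 → t=32, phase=(10,0,10,0) → FL=W FR=S RL=W RR=S
cmd 3: advance +15 → t=47, phase=(5,15,5,15) → FL=W FR=W RL=W RR=W
cmd 4: advance +19 → t=66, phase=(4,14,4,14) → FL=S FR=W RL=S RR=W
cmd 5: advance +12 → t=78, phase=(16,6,16,6) → FL=W FR=W RL=W RR=W
cmd 6: advance +7 → t=85, phase=(3,13,3,13) → FL=S FR=W RL=S RR=W
cmd 7: advance +17 → t=102, phase=(0,10,0,10) → FL=S FR=W RL=S RR=W


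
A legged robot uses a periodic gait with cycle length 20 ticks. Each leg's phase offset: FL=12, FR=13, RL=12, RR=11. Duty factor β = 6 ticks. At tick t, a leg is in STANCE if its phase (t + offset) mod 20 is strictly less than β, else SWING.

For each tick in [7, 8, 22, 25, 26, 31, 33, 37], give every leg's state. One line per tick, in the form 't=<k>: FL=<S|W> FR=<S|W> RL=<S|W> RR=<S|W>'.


t=7: FL=W FR=S RL=W RR=W
t=8: FL=S FR=S RL=S RR=W
t=22: FL=W FR=W RL=W RR=W
t=25: FL=W FR=W RL=W RR=W
t=26: FL=W FR=W RL=W RR=W
t=31: FL=S FR=S RL=S RR=S
t=33: FL=S FR=W RL=S RR=S
t=37: FL=W FR=W RL=W RR=W

t=7: phase=(19,0,19,18) vs β=6 → FL=W FR=S RL=W RR=W
t=8: phase=(0,1,0,19) vs β=6 → FL=S FR=S RL=S RR=W
t=22: phase=(14,15,14,13) vs β=6 → FL=W FR=W RL=W RR=W
t=25: phase=(17,18,17,16) vs β=6 → FL=W FR=W RL=W RR=W
t=26: phase=(18,19,18,17) vs β=6 → FL=W FR=W RL=W RR=W
t=31: phase=(3,4,3,2) vs β=6 → FL=S FR=S RL=S RR=S
t=33: phase=(5,6,5,4) vs β=6 → FL=S FR=W RL=S RR=S
t=37: phase=(9,10,9,8) vs β=6 → FL=W FR=W RL=W RR=W


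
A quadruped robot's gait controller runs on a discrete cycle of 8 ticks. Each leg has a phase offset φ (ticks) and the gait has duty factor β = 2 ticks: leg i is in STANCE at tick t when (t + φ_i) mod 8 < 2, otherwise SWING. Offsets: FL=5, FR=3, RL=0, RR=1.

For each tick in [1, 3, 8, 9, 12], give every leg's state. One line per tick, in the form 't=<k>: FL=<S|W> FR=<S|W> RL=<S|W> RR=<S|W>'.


t=1: phase=(6,4,1,2) vs β=2 → FL=W FR=W RL=S RR=W
t=3: phase=(0,6,3,4) vs β=2 → FL=S FR=W RL=W RR=W
t=8: phase=(5,3,0,1) vs β=2 → FL=W FR=W RL=S RR=S
t=9: phase=(6,4,1,2) vs β=2 → FL=W FR=W RL=S RR=W
t=12: phase=(1,7,4,5) vs β=2 → FL=S FR=W RL=W RR=W

t=1: FL=W FR=W RL=S RR=W
t=3: FL=S FR=W RL=W RR=W
t=8: FL=W FR=W RL=S RR=S
t=9: FL=W FR=W RL=S RR=W
t=12: FL=S FR=W RL=W RR=W


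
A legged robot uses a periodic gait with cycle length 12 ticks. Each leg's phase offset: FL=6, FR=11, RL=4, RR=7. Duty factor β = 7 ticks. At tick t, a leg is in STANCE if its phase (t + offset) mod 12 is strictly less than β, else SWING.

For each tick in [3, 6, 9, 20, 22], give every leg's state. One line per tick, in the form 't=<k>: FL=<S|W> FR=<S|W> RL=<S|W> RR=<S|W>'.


t=3: phase=(9,2,7,10) vs β=7 → FL=W FR=S RL=W RR=W
t=6: phase=(0,5,10,1) vs β=7 → FL=S FR=S RL=W RR=S
t=9: phase=(3,8,1,4) vs β=7 → FL=S FR=W RL=S RR=S
t=20: phase=(2,7,0,3) vs β=7 → FL=S FR=W RL=S RR=S
t=22: phase=(4,9,2,5) vs β=7 → FL=S FR=W RL=S RR=S

t=3: FL=W FR=S RL=W RR=W
t=6: FL=S FR=S RL=W RR=S
t=9: FL=S FR=W RL=S RR=S
t=20: FL=S FR=W RL=S RR=S
t=22: FL=S FR=W RL=S RR=S


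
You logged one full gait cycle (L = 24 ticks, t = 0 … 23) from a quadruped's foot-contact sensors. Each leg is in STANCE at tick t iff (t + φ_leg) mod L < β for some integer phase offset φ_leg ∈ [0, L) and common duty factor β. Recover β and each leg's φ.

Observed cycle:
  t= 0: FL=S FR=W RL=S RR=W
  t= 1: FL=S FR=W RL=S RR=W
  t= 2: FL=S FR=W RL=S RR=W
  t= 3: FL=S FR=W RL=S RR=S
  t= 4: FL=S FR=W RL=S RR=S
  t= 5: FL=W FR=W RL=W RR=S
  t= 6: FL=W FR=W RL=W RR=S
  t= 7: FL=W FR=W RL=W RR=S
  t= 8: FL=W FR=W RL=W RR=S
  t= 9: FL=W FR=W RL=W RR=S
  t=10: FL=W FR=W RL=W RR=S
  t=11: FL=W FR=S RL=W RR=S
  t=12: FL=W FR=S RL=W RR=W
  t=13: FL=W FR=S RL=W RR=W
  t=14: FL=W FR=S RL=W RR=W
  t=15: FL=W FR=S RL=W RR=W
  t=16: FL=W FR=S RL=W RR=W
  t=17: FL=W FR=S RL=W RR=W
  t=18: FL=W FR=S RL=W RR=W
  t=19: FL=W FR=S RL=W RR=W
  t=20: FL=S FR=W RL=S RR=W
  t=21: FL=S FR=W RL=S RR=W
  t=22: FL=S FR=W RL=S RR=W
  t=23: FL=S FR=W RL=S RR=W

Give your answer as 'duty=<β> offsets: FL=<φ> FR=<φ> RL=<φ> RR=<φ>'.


duty=9 offsets: FL=4 FR=13 RL=4 RR=21

duty β = stance ticks per leg = 9
FL: stance ticks = 9; W→S at t=20 → φ=4
FR: stance ticks = 9; W→S at t=11 → φ=13
RL: stance ticks = 9; W→S at t=20 → φ=4
RR: stance ticks = 9; W→S at t=3 → φ=21


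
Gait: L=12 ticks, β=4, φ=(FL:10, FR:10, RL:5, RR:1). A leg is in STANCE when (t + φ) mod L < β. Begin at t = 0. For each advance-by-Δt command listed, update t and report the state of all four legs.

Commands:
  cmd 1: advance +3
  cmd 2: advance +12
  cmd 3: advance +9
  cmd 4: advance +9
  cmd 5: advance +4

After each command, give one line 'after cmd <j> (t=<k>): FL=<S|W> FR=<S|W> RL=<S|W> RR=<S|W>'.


after cmd 1 (t=3): FL=S FR=S RL=W RR=W
after cmd 2 (t=15): FL=S FR=S RL=W RR=W
after cmd 3 (t=24): FL=W FR=W RL=W RR=S
after cmd 4 (t=33): FL=W FR=W RL=S RR=W
after cmd 5 (t=37): FL=W FR=W RL=W RR=S

start t=0: FL=W FR=W RL=W RR=S
cmd 1: advance +3 → t=3, phase=(1,1,8,4) → FL=S FR=S RL=W RR=W
cmd 2: advance +12 → t=15, phase=(1,1,8,4) → FL=S FR=S RL=W RR=W
cmd 3: advance +9 → t=24, phase=(10,10,5,1) → FL=W FR=W RL=W RR=S
cmd 4: advance +9 → t=33, phase=(7,7,2,10) → FL=W FR=W RL=S RR=W
cmd 5: advance +4 → t=37, phase=(11,11,6,2) → FL=W FR=W RL=W RR=S


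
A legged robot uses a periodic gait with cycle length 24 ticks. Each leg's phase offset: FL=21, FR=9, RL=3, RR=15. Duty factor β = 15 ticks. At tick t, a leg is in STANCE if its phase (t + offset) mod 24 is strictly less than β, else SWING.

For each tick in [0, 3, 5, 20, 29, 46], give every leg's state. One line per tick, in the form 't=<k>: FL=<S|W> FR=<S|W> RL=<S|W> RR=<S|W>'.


t=0: phase=(21,9,3,15) vs β=15 → FL=W FR=S RL=S RR=W
t=3: phase=(0,12,6,18) vs β=15 → FL=S FR=S RL=S RR=W
t=5: phase=(2,14,8,20) vs β=15 → FL=S FR=S RL=S RR=W
t=20: phase=(17,5,23,11) vs β=15 → FL=W FR=S RL=W RR=S
t=29: phase=(2,14,8,20) vs β=15 → FL=S FR=S RL=S RR=W
t=46: phase=(19,7,1,13) vs β=15 → FL=W FR=S RL=S RR=S

t=0: FL=W FR=S RL=S RR=W
t=3: FL=S FR=S RL=S RR=W
t=5: FL=S FR=S RL=S RR=W
t=20: FL=W FR=S RL=W RR=S
t=29: FL=S FR=S RL=S RR=W
t=46: FL=W FR=S RL=S RR=S


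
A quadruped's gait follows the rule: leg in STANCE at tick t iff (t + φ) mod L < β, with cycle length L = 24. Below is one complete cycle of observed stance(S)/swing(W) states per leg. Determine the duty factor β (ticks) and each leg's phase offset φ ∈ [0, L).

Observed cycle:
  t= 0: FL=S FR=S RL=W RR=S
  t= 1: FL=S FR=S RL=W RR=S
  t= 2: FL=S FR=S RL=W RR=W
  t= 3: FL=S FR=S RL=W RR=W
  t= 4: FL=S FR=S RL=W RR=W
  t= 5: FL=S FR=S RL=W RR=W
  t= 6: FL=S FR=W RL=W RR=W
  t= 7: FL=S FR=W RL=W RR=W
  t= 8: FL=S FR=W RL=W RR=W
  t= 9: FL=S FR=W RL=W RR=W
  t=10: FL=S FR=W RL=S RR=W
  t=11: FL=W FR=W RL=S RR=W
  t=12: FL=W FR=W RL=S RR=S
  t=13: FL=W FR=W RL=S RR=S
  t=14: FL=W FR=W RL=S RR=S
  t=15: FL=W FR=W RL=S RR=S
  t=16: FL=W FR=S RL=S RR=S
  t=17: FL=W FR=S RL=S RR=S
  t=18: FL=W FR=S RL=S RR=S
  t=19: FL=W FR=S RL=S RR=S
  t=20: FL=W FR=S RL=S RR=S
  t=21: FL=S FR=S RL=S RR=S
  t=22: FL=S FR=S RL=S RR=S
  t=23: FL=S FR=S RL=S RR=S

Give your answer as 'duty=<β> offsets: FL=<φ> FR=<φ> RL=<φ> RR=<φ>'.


duty β = stance ticks per leg = 14
FL: stance ticks = 14; W→S at t=21 → φ=3
FR: stance ticks = 14; W→S at t=16 → φ=8
RL: stance ticks = 14; W→S at t=10 → φ=14
RR: stance ticks = 14; W→S at t=12 → φ=12

duty=14 offsets: FL=3 FR=8 RL=14 RR=12


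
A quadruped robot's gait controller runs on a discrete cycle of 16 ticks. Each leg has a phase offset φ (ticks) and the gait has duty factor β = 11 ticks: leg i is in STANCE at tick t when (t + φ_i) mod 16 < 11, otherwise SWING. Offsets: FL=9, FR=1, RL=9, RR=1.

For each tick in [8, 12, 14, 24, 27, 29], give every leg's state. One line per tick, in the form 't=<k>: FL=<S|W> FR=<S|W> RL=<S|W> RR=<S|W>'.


t=8: FL=S FR=S RL=S RR=S
t=12: FL=S FR=W RL=S RR=W
t=14: FL=S FR=W RL=S RR=W
t=24: FL=S FR=S RL=S RR=S
t=27: FL=S FR=W RL=S RR=W
t=29: FL=S FR=W RL=S RR=W

t=8: phase=(1,9,1,9) vs β=11 → FL=S FR=S RL=S RR=S
t=12: phase=(5,13,5,13) vs β=11 → FL=S FR=W RL=S RR=W
t=14: phase=(7,15,7,15) vs β=11 → FL=S FR=W RL=S RR=W
t=24: phase=(1,9,1,9) vs β=11 → FL=S FR=S RL=S RR=S
t=27: phase=(4,12,4,12) vs β=11 → FL=S FR=W RL=S RR=W
t=29: phase=(6,14,6,14) vs β=11 → FL=S FR=W RL=S RR=W


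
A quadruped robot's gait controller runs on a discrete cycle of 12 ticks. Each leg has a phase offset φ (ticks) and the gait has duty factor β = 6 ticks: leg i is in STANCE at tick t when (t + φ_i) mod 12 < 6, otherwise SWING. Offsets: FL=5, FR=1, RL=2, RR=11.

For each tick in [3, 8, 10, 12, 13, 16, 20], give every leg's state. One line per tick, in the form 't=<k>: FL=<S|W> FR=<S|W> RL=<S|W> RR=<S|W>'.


t=3: FL=W FR=S RL=S RR=S
t=8: FL=S FR=W RL=W RR=W
t=10: FL=S FR=W RL=S RR=W
t=12: FL=S FR=S RL=S RR=W
t=13: FL=W FR=S RL=S RR=S
t=16: FL=W FR=S RL=W RR=S
t=20: FL=S FR=W RL=W RR=W

t=3: phase=(8,4,5,2) vs β=6 → FL=W FR=S RL=S RR=S
t=8: phase=(1,9,10,7) vs β=6 → FL=S FR=W RL=W RR=W
t=10: phase=(3,11,0,9) vs β=6 → FL=S FR=W RL=S RR=W
t=12: phase=(5,1,2,11) vs β=6 → FL=S FR=S RL=S RR=W
t=13: phase=(6,2,3,0) vs β=6 → FL=W FR=S RL=S RR=S
t=16: phase=(9,5,6,3) vs β=6 → FL=W FR=S RL=W RR=S
t=20: phase=(1,9,10,7) vs β=6 → FL=S FR=W RL=W RR=W


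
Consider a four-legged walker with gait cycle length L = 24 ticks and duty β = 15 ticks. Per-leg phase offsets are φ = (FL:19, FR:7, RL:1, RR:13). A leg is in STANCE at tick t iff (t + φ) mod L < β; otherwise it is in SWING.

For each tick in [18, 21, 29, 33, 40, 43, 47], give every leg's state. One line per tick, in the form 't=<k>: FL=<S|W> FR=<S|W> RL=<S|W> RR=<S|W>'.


t=18: phase=(13,1,19,7) vs β=15 → FL=S FR=S RL=W RR=S
t=21: phase=(16,4,22,10) vs β=15 → FL=W FR=S RL=W RR=S
t=29: phase=(0,12,6,18) vs β=15 → FL=S FR=S RL=S RR=W
t=33: phase=(4,16,10,22) vs β=15 → FL=S FR=W RL=S RR=W
t=40: phase=(11,23,17,5) vs β=15 → FL=S FR=W RL=W RR=S
t=43: phase=(14,2,20,8) vs β=15 → FL=S FR=S RL=W RR=S
t=47: phase=(18,6,0,12) vs β=15 → FL=W FR=S RL=S RR=S

t=18: FL=S FR=S RL=W RR=S
t=21: FL=W FR=S RL=W RR=S
t=29: FL=S FR=S RL=S RR=W
t=33: FL=S FR=W RL=S RR=W
t=40: FL=S FR=W RL=W RR=S
t=43: FL=S FR=S RL=W RR=S
t=47: FL=W FR=S RL=S RR=S


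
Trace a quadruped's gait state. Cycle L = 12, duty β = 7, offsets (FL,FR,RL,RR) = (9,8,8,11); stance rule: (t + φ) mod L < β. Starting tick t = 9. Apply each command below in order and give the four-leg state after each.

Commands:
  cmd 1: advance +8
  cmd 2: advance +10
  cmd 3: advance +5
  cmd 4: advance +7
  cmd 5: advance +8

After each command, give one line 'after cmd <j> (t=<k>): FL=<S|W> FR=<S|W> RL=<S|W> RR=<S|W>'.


after cmd 1 (t=17): FL=S FR=S RL=S RR=S
after cmd 2 (t=27): FL=S FR=W RL=W RR=S
after cmd 3 (t=32): FL=S FR=S RL=S RR=W
after cmd 4 (t=39): FL=S FR=W RL=W RR=S
after cmd 5 (t=47): FL=W FR=W RL=W RR=W

start t=9: FL=S FR=S RL=S RR=W
cmd 1: advance +8 → t=17, phase=(2,1,1,4) → FL=S FR=S RL=S RR=S
cmd 2: advance +10 → t=27, phase=(0,11,11,2) → FL=S FR=W RL=W RR=S
cmd 3: advance +5 → t=32, phase=(5,4,4,7) → FL=S FR=S RL=S RR=W
cmd 4: advance +7 → t=39, phase=(0,11,11,2) → FL=S FR=W RL=W RR=S
cmd 5: advance +8 → t=47, phase=(8,7,7,10) → FL=W FR=W RL=W RR=W


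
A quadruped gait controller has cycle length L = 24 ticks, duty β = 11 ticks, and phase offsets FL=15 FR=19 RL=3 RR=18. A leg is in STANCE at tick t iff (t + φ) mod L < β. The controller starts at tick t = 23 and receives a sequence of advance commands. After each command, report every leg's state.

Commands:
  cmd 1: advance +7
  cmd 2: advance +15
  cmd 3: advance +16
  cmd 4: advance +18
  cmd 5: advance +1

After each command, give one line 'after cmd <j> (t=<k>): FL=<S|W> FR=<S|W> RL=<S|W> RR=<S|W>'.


after cmd 1 (t=30): FL=W FR=S RL=S RR=S
after cmd 2 (t=45): FL=W FR=W RL=S RR=W
after cmd 3 (t=61): FL=S FR=S RL=W RR=S
after cmd 4 (t=79): FL=W FR=S RL=S RR=S
after cmd 5 (t=80): FL=W FR=S RL=W RR=S

start t=23: FL=W FR=W RL=S RR=W
cmd 1: advance +7 → t=30, phase=(21,1,9,0) → FL=W FR=S RL=S RR=S
cmd 2: advance +15 → t=45, phase=(12,16,0,15) → FL=W FR=W RL=S RR=W
cmd 3: advance +16 → t=61, phase=(4,8,16,7) → FL=S FR=S RL=W RR=S
cmd 4: advance +18 → t=79, phase=(22,2,10,1) → FL=W FR=S RL=S RR=S
cmd 5: advance +1 → t=80, phase=(23,3,11,2) → FL=W FR=S RL=W RR=S


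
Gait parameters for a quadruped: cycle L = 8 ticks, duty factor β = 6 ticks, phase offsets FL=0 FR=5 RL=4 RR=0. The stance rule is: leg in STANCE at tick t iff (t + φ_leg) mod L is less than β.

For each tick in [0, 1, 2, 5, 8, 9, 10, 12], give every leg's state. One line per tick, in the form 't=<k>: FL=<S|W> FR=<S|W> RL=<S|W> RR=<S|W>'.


t=0: phase=(0,5,4,0) vs β=6 → FL=S FR=S RL=S RR=S
t=1: phase=(1,6,5,1) vs β=6 → FL=S FR=W RL=S RR=S
t=2: phase=(2,7,6,2) vs β=6 → FL=S FR=W RL=W RR=S
t=5: phase=(5,2,1,5) vs β=6 → FL=S FR=S RL=S RR=S
t=8: phase=(0,5,4,0) vs β=6 → FL=S FR=S RL=S RR=S
t=9: phase=(1,6,5,1) vs β=6 → FL=S FR=W RL=S RR=S
t=10: phase=(2,7,6,2) vs β=6 → FL=S FR=W RL=W RR=S
t=12: phase=(4,1,0,4) vs β=6 → FL=S FR=S RL=S RR=S

t=0: FL=S FR=S RL=S RR=S
t=1: FL=S FR=W RL=S RR=S
t=2: FL=S FR=W RL=W RR=S
t=5: FL=S FR=S RL=S RR=S
t=8: FL=S FR=S RL=S RR=S
t=9: FL=S FR=W RL=S RR=S
t=10: FL=S FR=W RL=W RR=S
t=12: FL=S FR=S RL=S RR=S
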